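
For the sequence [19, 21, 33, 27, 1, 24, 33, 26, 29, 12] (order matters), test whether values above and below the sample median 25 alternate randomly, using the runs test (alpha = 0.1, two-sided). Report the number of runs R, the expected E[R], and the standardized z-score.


Step 1: Compute median = 25; label A = above, B = below.
Labels in order: BBAABBAAAB  (n_A = 5, n_B = 5)
Step 2: Count runs R = 5.
Step 3: Under H0 (random ordering), E[R] = 2*n_A*n_B/(n_A+n_B) + 1 = 2*5*5/10 + 1 = 6.0000.
        Var[R] = 2*n_A*n_B*(2*n_A*n_B - n_A - n_B) / ((n_A+n_B)^2 * (n_A+n_B-1)) = 2000/900 = 2.2222.
        SD[R] = 1.4907.
Step 4: Continuity-corrected z = (R + 0.5 - E[R]) / SD[R] = (5 + 0.5 - 6.0000) / 1.4907 = -0.3354.
Step 5: Two-sided p-value via normal approximation = 2*(1 - Phi(|z|)) = 0.737316.
Step 6: alpha = 0.1. fail to reject H0.

R = 5, z = -0.3354, p = 0.737316, fail to reject H0.


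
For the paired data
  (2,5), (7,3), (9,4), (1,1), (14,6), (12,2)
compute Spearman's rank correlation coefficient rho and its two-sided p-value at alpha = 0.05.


Step 1: Rank x and y separately (midranks; no ties here).
rank(x): 2->2, 7->3, 9->4, 1->1, 14->6, 12->5
rank(y): 5->5, 3->3, 4->4, 1->1, 6->6, 2->2
Step 2: d_i = R_x(i) - R_y(i); compute d_i^2.
  (2-5)^2=9, (3-3)^2=0, (4-4)^2=0, (1-1)^2=0, (6-6)^2=0, (5-2)^2=9
sum(d^2) = 18.
Step 3: rho = 1 - 6*18 / (6*(6^2 - 1)) = 1 - 108/210 = 0.485714.
Step 4: Under H0, t = rho * sqrt((n-2)/(1-rho^2)) = 1.1113 ~ t(4).
Step 5: Two-sided p-value from the t-distribution with 4 df = 0.328723.
Step 6: alpha = 0.05. fail to reject H0.

rho = 0.4857, p = 0.328723, fail to reject H0 at alpha = 0.05.


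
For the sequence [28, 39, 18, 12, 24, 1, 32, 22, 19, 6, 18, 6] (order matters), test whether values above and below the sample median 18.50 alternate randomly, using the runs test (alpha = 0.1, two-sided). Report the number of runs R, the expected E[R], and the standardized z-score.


Step 1: Compute median = 18.50; label A = above, B = below.
Labels in order: AABBABAAABBB  (n_A = 6, n_B = 6)
Step 2: Count runs R = 6.
Step 3: Under H0 (random ordering), E[R] = 2*n_A*n_B/(n_A+n_B) + 1 = 2*6*6/12 + 1 = 7.0000.
        Var[R] = 2*n_A*n_B*(2*n_A*n_B - n_A - n_B) / ((n_A+n_B)^2 * (n_A+n_B-1)) = 4320/1584 = 2.7273.
        SD[R] = 1.6514.
Step 4: Continuity-corrected z = (R + 0.5 - E[R]) / SD[R] = (6 + 0.5 - 7.0000) / 1.6514 = -0.3028.
Step 5: Two-sided p-value via normal approximation = 2*(1 - Phi(|z|)) = 0.762069.
Step 6: alpha = 0.1. fail to reject H0.

R = 6, z = -0.3028, p = 0.762069, fail to reject H0.


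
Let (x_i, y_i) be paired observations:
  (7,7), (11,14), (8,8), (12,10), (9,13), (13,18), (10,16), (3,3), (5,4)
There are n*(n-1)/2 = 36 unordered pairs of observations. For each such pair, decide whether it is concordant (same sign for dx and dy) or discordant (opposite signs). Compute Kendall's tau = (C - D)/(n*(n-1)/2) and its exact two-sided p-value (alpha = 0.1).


Step 1: Enumerate the 36 unordered pairs (i,j) with i<j and classify each by sign(x_j-x_i) * sign(y_j-y_i).
  (1,2):dx=+4,dy=+7->C; (1,3):dx=+1,dy=+1->C; (1,4):dx=+5,dy=+3->C; (1,5):dx=+2,dy=+6->C
  (1,6):dx=+6,dy=+11->C; (1,7):dx=+3,dy=+9->C; (1,8):dx=-4,dy=-4->C; (1,9):dx=-2,dy=-3->C
  (2,3):dx=-3,dy=-6->C; (2,4):dx=+1,dy=-4->D; (2,5):dx=-2,dy=-1->C; (2,6):dx=+2,dy=+4->C
  (2,7):dx=-1,dy=+2->D; (2,8):dx=-8,dy=-11->C; (2,9):dx=-6,dy=-10->C; (3,4):dx=+4,dy=+2->C
  (3,5):dx=+1,dy=+5->C; (3,6):dx=+5,dy=+10->C; (3,7):dx=+2,dy=+8->C; (3,8):dx=-5,dy=-5->C
  (3,9):dx=-3,dy=-4->C; (4,5):dx=-3,dy=+3->D; (4,6):dx=+1,dy=+8->C; (4,7):dx=-2,dy=+6->D
  (4,8):dx=-9,dy=-7->C; (4,9):dx=-7,dy=-6->C; (5,6):dx=+4,dy=+5->C; (5,7):dx=+1,dy=+3->C
  (5,8):dx=-6,dy=-10->C; (5,9):dx=-4,dy=-9->C; (6,7):dx=-3,dy=-2->C; (6,8):dx=-10,dy=-15->C
  (6,9):dx=-8,dy=-14->C; (7,8):dx=-7,dy=-13->C; (7,9):dx=-5,dy=-12->C; (8,9):dx=+2,dy=+1->C
Step 2: C = 32, D = 4, total pairs = 36.
Step 3: tau = (C - D)/(n(n-1)/2) = (32 - 4)/36 = 0.777778.
Step 4: Exact two-sided p-value (enumerate n! = 362880 permutations of y under H0): p = 0.002425.
Step 5: alpha = 0.1. reject H0.

tau_b = 0.7778 (C=32, D=4), p = 0.002425, reject H0.


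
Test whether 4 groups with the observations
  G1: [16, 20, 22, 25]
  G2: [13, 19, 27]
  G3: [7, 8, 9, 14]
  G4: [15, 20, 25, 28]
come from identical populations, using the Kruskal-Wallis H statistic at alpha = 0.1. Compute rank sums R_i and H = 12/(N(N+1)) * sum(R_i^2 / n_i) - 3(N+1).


Step 1: Combine all N = 15 observations and assign midranks.
sorted (value, group, rank): (7,G3,1), (8,G3,2), (9,G3,3), (13,G2,4), (14,G3,5), (15,G4,6), (16,G1,7), (19,G2,8), (20,G1,9.5), (20,G4,9.5), (22,G1,11), (25,G1,12.5), (25,G4,12.5), (27,G2,14), (28,G4,15)
Step 2: Sum ranks within each group.
R_1 = 40 (n_1 = 4)
R_2 = 26 (n_2 = 3)
R_3 = 11 (n_3 = 4)
R_4 = 43 (n_4 = 4)
Step 3: H = 12/(N(N+1)) * sum(R_i^2/n_i) - 3(N+1)
     = 12/(15*16) * (40^2/4 + 26^2/3 + 11^2/4 + 43^2/4) - 3*16
     = 0.050000 * 1117.83 - 48
     = 7.891667.
Step 4: Ties present; correction factor C = 1 - 12/(15^3 - 15) = 0.996429. Corrected H = 7.891667 / 0.996429 = 7.919952.
Step 5: Under H0, H ~ chi^2(3); p-value = 0.047695.
Step 6: alpha = 0.1. reject H0.

H = 7.9200, df = 3, p = 0.047695, reject H0.


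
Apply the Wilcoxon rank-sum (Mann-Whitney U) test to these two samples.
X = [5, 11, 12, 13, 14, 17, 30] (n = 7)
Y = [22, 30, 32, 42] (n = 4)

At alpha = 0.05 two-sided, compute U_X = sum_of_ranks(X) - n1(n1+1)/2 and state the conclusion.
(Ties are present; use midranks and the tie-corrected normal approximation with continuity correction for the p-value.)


Step 1: Combine and sort all 11 observations; assign midranks.
sorted (value, group): (5,X), (11,X), (12,X), (13,X), (14,X), (17,X), (22,Y), (30,X), (30,Y), (32,Y), (42,Y)
ranks: 5->1, 11->2, 12->3, 13->4, 14->5, 17->6, 22->7, 30->8.5, 30->8.5, 32->10, 42->11
Step 2: Rank sum for X: R1 = 1 + 2 + 3 + 4 + 5 + 6 + 8.5 = 29.5.
Step 3: U_X = R1 - n1(n1+1)/2 = 29.5 - 7*8/2 = 29.5 - 28 = 1.5.
       U_Y = n1*n2 - U_X = 28 - 1.5 = 26.5.
Step 4: Ties are present, so use the tie-corrected normal approximation (with continuity correction) for the p-value.
Step 5: p-value = 0.023029; compare to alpha = 0.05. reject H0.

U_X = 1.5, p = 0.023029, reject H0 at alpha = 0.05.


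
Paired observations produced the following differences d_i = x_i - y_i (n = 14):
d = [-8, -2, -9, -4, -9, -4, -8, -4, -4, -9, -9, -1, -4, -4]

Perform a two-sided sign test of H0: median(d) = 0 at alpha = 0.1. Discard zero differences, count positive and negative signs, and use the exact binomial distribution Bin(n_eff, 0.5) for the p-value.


Step 1: Discard zero differences. Original n = 14; n_eff = number of nonzero differences = 14.
Nonzero differences (with sign): -8, -2, -9, -4, -9, -4, -8, -4, -4, -9, -9, -1, -4, -4
Step 2: Count signs: positive = 0, negative = 14.
Step 3: Under H0: P(positive) = 0.5, so the number of positives S ~ Bin(14, 0.5).
Step 4: Two-sided exact p-value = sum of Bin(14,0.5) probabilities at or below the observed probability = 0.000122.
Step 5: alpha = 0.1. reject H0.

n_eff = 14, pos = 0, neg = 14, p = 0.000122, reject H0.


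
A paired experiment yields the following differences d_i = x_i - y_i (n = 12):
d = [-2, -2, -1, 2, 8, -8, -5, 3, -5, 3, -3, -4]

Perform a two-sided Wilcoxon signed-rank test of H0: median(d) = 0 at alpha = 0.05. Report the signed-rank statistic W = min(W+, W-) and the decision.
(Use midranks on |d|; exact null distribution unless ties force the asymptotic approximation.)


Step 1: Drop any zero differences (none here) and take |d_i|.
|d| = [2, 2, 1, 2, 8, 8, 5, 3, 5, 3, 3, 4]
Step 2: Midrank |d_i| (ties get averaged ranks).
ranks: |2|->3, |2|->3, |1|->1, |2|->3, |8|->11.5, |8|->11.5, |5|->9.5, |3|->6, |5|->9.5, |3|->6, |3|->6, |4|->8
Step 3: Attach original signs; sum ranks with positive sign and with negative sign.
W+ = 3 + 11.5 + 6 + 6 = 26.5
W- = 3 + 3 + 1 + 11.5 + 9.5 + 9.5 + 6 + 8 = 51.5
(Check: W+ + W- = 78 should equal n(n+1)/2 = 78.)
Step 4: Test statistic W = min(W+, W-) = 26.5.
Step 5: Ties in |d|, so use the tie-corrected normal approximation.
        E[W] = n(n+1)/4 = 12*13/4 = 39.
        Tie groups: |d|=2 (t=3), |d|=3 (t=3), |d|=5 (t=2), |d|=8 (t=2); sum(t^3 - t) = 60.
        Var[W] = n(n+1)(2n+1)/24 - sum(t^3-t)/48 = 3900/24 - 60/48 = 161.25.
        z = (W - E[W]) / sqrt(Var[W]) = (26.5 - 39) / 12.6984 = -0.9844.
        Two-sided p = 2*Phi(z) = 0.324932.
Step 6: alpha = 0.05. fail to reject H0.

W+ = 26.5, W- = 51.5, W = min = 26.5, p = 0.324932, fail to reject H0.


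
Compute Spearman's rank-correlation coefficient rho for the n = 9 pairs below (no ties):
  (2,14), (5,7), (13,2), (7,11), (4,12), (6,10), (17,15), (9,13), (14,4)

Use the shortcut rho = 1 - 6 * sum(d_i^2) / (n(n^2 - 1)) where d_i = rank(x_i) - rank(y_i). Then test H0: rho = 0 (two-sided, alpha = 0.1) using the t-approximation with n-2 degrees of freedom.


Step 1: Rank x and y separately (midranks; no ties here).
rank(x): 2->1, 5->3, 13->7, 7->5, 4->2, 6->4, 17->9, 9->6, 14->8
rank(y): 14->8, 7->3, 2->1, 11->5, 12->6, 10->4, 15->9, 13->7, 4->2
Step 2: d_i = R_x(i) - R_y(i); compute d_i^2.
  (1-8)^2=49, (3-3)^2=0, (7-1)^2=36, (5-5)^2=0, (2-6)^2=16, (4-4)^2=0, (9-9)^2=0, (6-7)^2=1, (8-2)^2=36
sum(d^2) = 138.
Step 3: rho = 1 - 6*138 / (9*(9^2 - 1)) = 1 - 828/720 = -0.150000.
Step 4: Under H0, t = rho * sqrt((n-2)/(1-rho^2)) = -0.4014 ~ t(7).
Step 5: Two-sided p-value from the t-distribution with 7 df = 0.700094.
Step 6: alpha = 0.1. fail to reject H0.

rho = -0.1500, p = 0.700094, fail to reject H0 at alpha = 0.1.


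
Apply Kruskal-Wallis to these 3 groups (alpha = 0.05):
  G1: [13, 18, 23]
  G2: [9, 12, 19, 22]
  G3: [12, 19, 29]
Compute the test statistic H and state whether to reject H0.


Step 1: Combine all N = 10 observations and assign midranks.
sorted (value, group, rank): (9,G2,1), (12,G2,2.5), (12,G3,2.5), (13,G1,4), (18,G1,5), (19,G2,6.5), (19,G3,6.5), (22,G2,8), (23,G1,9), (29,G3,10)
Step 2: Sum ranks within each group.
R_1 = 18 (n_1 = 3)
R_2 = 18 (n_2 = 4)
R_3 = 19 (n_3 = 3)
Step 3: H = 12/(N(N+1)) * sum(R_i^2/n_i) - 3(N+1)
     = 12/(10*11) * (18^2/3 + 18^2/4 + 19^2/3) - 3*11
     = 0.109091 * 309.333 - 33
     = 0.745455.
Step 4: Ties present; correction factor C = 1 - 12/(10^3 - 10) = 0.987879. Corrected H = 0.745455 / 0.987879 = 0.754601.
Step 5: Under H0, H ~ chi^2(2); p-value = 0.685710.
Step 6: alpha = 0.05. fail to reject H0.

H = 0.7546, df = 2, p = 0.685710, fail to reject H0.


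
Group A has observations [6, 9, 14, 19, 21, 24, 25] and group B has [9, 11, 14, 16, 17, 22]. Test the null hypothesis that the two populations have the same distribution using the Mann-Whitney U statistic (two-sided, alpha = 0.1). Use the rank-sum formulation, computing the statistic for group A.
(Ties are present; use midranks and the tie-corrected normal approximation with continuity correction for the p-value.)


Step 1: Combine and sort all 13 observations; assign midranks.
sorted (value, group): (6,X), (9,X), (9,Y), (11,Y), (14,X), (14,Y), (16,Y), (17,Y), (19,X), (21,X), (22,Y), (24,X), (25,X)
ranks: 6->1, 9->2.5, 9->2.5, 11->4, 14->5.5, 14->5.5, 16->7, 17->8, 19->9, 21->10, 22->11, 24->12, 25->13
Step 2: Rank sum for X: R1 = 1 + 2.5 + 5.5 + 9 + 10 + 12 + 13 = 53.
Step 3: U_X = R1 - n1(n1+1)/2 = 53 - 7*8/2 = 53 - 28 = 25.
       U_Y = n1*n2 - U_X = 42 - 25 = 17.
Step 4: Ties are present, so use the tie-corrected normal approximation (with continuity correction) for the p-value.
Step 5: p-value = 0.616104; compare to alpha = 0.1. fail to reject H0.

U_X = 25, p = 0.616104, fail to reject H0 at alpha = 0.1.


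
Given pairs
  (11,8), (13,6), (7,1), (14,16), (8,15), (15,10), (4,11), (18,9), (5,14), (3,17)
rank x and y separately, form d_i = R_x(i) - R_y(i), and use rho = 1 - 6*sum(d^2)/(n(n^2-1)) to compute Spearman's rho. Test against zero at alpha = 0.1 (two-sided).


Step 1: Rank x and y separately (midranks; no ties here).
rank(x): 11->6, 13->7, 7->4, 14->8, 8->5, 15->9, 4->2, 18->10, 5->3, 3->1
rank(y): 8->3, 6->2, 1->1, 16->9, 15->8, 10->5, 11->6, 9->4, 14->7, 17->10
Step 2: d_i = R_x(i) - R_y(i); compute d_i^2.
  (6-3)^2=9, (7-2)^2=25, (4-1)^2=9, (8-9)^2=1, (5-8)^2=9, (9-5)^2=16, (2-6)^2=16, (10-4)^2=36, (3-7)^2=16, (1-10)^2=81
sum(d^2) = 218.
Step 3: rho = 1 - 6*218 / (10*(10^2 - 1)) = 1 - 1308/990 = -0.321212.
Step 4: Under H0, t = rho * sqrt((n-2)/(1-rho^2)) = -0.9594 ~ t(8).
Step 5: Two-sided p-value from the t-distribution with 8 df = 0.365468.
Step 6: alpha = 0.1. fail to reject H0.

rho = -0.3212, p = 0.365468, fail to reject H0 at alpha = 0.1.


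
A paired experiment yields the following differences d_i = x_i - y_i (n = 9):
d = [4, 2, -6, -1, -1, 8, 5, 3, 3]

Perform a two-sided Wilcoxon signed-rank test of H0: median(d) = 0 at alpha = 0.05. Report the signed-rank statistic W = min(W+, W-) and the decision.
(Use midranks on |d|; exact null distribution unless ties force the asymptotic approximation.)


Step 1: Drop any zero differences (none here) and take |d_i|.
|d| = [4, 2, 6, 1, 1, 8, 5, 3, 3]
Step 2: Midrank |d_i| (ties get averaged ranks).
ranks: |4|->6, |2|->3, |6|->8, |1|->1.5, |1|->1.5, |8|->9, |5|->7, |3|->4.5, |3|->4.5
Step 3: Attach original signs; sum ranks with positive sign and with negative sign.
W+ = 6 + 3 + 9 + 7 + 4.5 + 4.5 = 34
W- = 8 + 1.5 + 1.5 = 11
(Check: W+ + W- = 45 should equal n(n+1)/2 = 45.)
Step 4: Test statistic W = min(W+, W-) = 11.
Step 5: Ties in |d|, so use the tie-corrected normal approximation.
        E[W] = n(n+1)/4 = 9*10/4 = 22.5.
        Tie groups: |d|=1 (t=2), |d|=3 (t=2); sum(t^3 - t) = 12.
        Var[W] = n(n+1)(2n+1)/24 - sum(t^3-t)/48 = 1710/24 - 12/48 = 71.
        z = (W - E[W]) / sqrt(Var[W]) = (11 - 22.5) / 8.4261 = -1.3648.
        Two-sided p = 2*Phi(z) = 0.172316.
Step 6: alpha = 0.05. fail to reject H0.

W+ = 34, W- = 11, W = min = 11, p = 0.172316, fail to reject H0.


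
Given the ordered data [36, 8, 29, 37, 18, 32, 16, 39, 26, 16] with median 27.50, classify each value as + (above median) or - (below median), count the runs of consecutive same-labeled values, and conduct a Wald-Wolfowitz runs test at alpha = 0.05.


Step 1: Compute median = 27.50; label A = above, B = below.
Labels in order: ABAABABABB  (n_A = 5, n_B = 5)
Step 2: Count runs R = 8.
Step 3: Under H0 (random ordering), E[R] = 2*n_A*n_B/(n_A+n_B) + 1 = 2*5*5/10 + 1 = 6.0000.
        Var[R] = 2*n_A*n_B*(2*n_A*n_B - n_A - n_B) / ((n_A+n_B)^2 * (n_A+n_B-1)) = 2000/900 = 2.2222.
        SD[R] = 1.4907.
Step 4: Continuity-corrected z = (R - 0.5 - E[R]) / SD[R] = (8 - 0.5 - 6.0000) / 1.4907 = 1.0062.
Step 5: Two-sided p-value via normal approximation = 2*(1 - Phi(|z|)) = 0.314305.
Step 6: alpha = 0.05. fail to reject H0.

R = 8, z = 1.0062, p = 0.314305, fail to reject H0.


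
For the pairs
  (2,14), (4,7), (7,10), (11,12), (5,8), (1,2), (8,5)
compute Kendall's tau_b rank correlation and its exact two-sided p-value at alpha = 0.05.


Step 1: Enumerate the 21 unordered pairs (i,j) with i<j and classify each by sign(x_j-x_i) * sign(y_j-y_i).
  (1,2):dx=+2,dy=-7->D; (1,3):dx=+5,dy=-4->D; (1,4):dx=+9,dy=-2->D; (1,5):dx=+3,dy=-6->D
  (1,6):dx=-1,dy=-12->C; (1,7):dx=+6,dy=-9->D; (2,3):dx=+3,dy=+3->C; (2,4):dx=+7,dy=+5->C
  (2,5):dx=+1,dy=+1->C; (2,6):dx=-3,dy=-5->C; (2,7):dx=+4,dy=-2->D; (3,4):dx=+4,dy=+2->C
  (3,5):dx=-2,dy=-2->C; (3,6):dx=-6,dy=-8->C; (3,7):dx=+1,dy=-5->D; (4,5):dx=-6,dy=-4->C
  (4,6):dx=-10,dy=-10->C; (4,7):dx=-3,dy=-7->C; (5,6):dx=-4,dy=-6->C; (5,7):dx=+3,dy=-3->D
  (6,7):dx=+7,dy=+3->C
Step 2: C = 13, D = 8, total pairs = 21.
Step 3: tau = (C - D)/(n(n-1)/2) = (13 - 8)/21 = 0.238095.
Step 4: Exact two-sided p-value (enumerate n! = 5040 permutations of y under H0): p = 0.561905.
Step 5: alpha = 0.05. fail to reject H0.

tau_b = 0.2381 (C=13, D=8), p = 0.561905, fail to reject H0.


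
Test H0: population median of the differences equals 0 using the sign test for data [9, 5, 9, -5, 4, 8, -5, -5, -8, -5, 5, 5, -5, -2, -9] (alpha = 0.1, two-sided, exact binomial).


Step 1: Discard zero differences. Original n = 15; n_eff = number of nonzero differences = 15.
Nonzero differences (with sign): +9, +5, +9, -5, +4, +8, -5, -5, -8, -5, +5, +5, -5, -2, -9
Step 2: Count signs: positive = 7, negative = 8.
Step 3: Under H0: P(positive) = 0.5, so the number of positives S ~ Bin(15, 0.5).
Step 4: Two-sided exact p-value = sum of Bin(15,0.5) probabilities at or below the observed probability = 1.000000.
Step 5: alpha = 0.1. fail to reject H0.

n_eff = 15, pos = 7, neg = 8, p = 1.000000, fail to reject H0.


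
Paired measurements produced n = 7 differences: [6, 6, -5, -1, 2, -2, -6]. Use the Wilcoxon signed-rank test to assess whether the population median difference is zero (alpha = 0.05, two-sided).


Step 1: Drop any zero differences (none here) and take |d_i|.
|d| = [6, 6, 5, 1, 2, 2, 6]
Step 2: Midrank |d_i| (ties get averaged ranks).
ranks: |6|->6, |6|->6, |5|->4, |1|->1, |2|->2.5, |2|->2.5, |6|->6
Step 3: Attach original signs; sum ranks with positive sign and with negative sign.
W+ = 6 + 6 + 2.5 = 14.5
W- = 4 + 1 + 2.5 + 6 = 13.5
(Check: W+ + W- = 28 should equal n(n+1)/2 = 28.)
Step 4: Test statistic W = min(W+, W-) = 13.5.
Step 5: Ties in |d|, so use the tie-corrected normal approximation.
        E[W] = n(n+1)/4 = 7*8/4 = 14.
        Tie groups: |d|=2 (t=2), |d|=6 (t=3); sum(t^3 - t) = 30.
        Var[W] = n(n+1)(2n+1)/24 - sum(t^3-t)/48 = 840/24 - 30/48 = 34.375.
        z = (W - E[W]) / sqrt(Var[W]) = (13.5 - 14) / 5.8630 = -0.0853.
        Two-sided p = 2*Phi(z) = 0.932039.
Step 6: alpha = 0.05. fail to reject H0.

W+ = 14.5, W- = 13.5, W = min = 13.5, p = 0.932039, fail to reject H0.


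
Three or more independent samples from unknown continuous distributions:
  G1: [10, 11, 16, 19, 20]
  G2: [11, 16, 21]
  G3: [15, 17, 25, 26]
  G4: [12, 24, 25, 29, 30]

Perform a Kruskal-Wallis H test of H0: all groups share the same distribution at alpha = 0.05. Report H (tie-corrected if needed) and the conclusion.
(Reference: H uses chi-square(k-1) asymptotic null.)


Step 1: Combine all N = 17 observations and assign midranks.
sorted (value, group, rank): (10,G1,1), (11,G1,2.5), (11,G2,2.5), (12,G4,4), (15,G3,5), (16,G1,6.5), (16,G2,6.5), (17,G3,8), (19,G1,9), (20,G1,10), (21,G2,11), (24,G4,12), (25,G3,13.5), (25,G4,13.5), (26,G3,15), (29,G4,16), (30,G4,17)
Step 2: Sum ranks within each group.
R_1 = 29 (n_1 = 5)
R_2 = 20 (n_2 = 3)
R_3 = 41.5 (n_3 = 4)
R_4 = 62.5 (n_4 = 5)
Step 3: H = 12/(N(N+1)) * sum(R_i^2/n_i) - 3(N+1)
     = 12/(17*18) * (29^2/5 + 20^2/3 + 41.5^2/4 + 62.5^2/5) - 3*18
     = 0.039216 * 1513.35 - 54
     = 5.346895.
Step 4: Ties present; correction factor C = 1 - 18/(17^3 - 17) = 0.996324. Corrected H = 5.346895 / 0.996324 = 5.366626.
Step 5: Under H0, H ~ chi^2(3); p-value = 0.146837.
Step 6: alpha = 0.05. fail to reject H0.

H = 5.3666, df = 3, p = 0.146837, fail to reject H0.


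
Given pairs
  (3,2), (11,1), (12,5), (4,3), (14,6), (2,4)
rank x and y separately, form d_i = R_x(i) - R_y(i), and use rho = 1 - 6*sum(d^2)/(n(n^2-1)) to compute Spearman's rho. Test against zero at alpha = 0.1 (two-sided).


Step 1: Rank x and y separately (midranks; no ties here).
rank(x): 3->2, 11->4, 12->5, 4->3, 14->6, 2->1
rank(y): 2->2, 1->1, 5->5, 3->3, 6->6, 4->4
Step 2: d_i = R_x(i) - R_y(i); compute d_i^2.
  (2-2)^2=0, (4-1)^2=9, (5-5)^2=0, (3-3)^2=0, (6-6)^2=0, (1-4)^2=9
sum(d^2) = 18.
Step 3: rho = 1 - 6*18 / (6*(6^2 - 1)) = 1 - 108/210 = 0.485714.
Step 4: Under H0, t = rho * sqrt((n-2)/(1-rho^2)) = 1.1113 ~ t(4).
Step 5: Two-sided p-value from the t-distribution with 4 df = 0.328723.
Step 6: alpha = 0.1. fail to reject H0.

rho = 0.4857, p = 0.328723, fail to reject H0 at alpha = 0.1.


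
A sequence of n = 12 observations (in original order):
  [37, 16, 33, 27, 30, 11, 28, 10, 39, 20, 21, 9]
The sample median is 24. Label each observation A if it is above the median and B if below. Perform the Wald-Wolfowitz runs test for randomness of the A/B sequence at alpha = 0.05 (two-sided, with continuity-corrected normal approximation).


Step 1: Compute median = 24; label A = above, B = below.
Labels in order: ABAAABABABBB  (n_A = 6, n_B = 6)
Step 2: Count runs R = 8.
Step 3: Under H0 (random ordering), E[R] = 2*n_A*n_B/(n_A+n_B) + 1 = 2*6*6/12 + 1 = 7.0000.
        Var[R] = 2*n_A*n_B*(2*n_A*n_B - n_A - n_B) / ((n_A+n_B)^2 * (n_A+n_B-1)) = 4320/1584 = 2.7273.
        SD[R] = 1.6514.
Step 4: Continuity-corrected z = (R - 0.5 - E[R]) / SD[R] = (8 - 0.5 - 7.0000) / 1.6514 = 0.3028.
Step 5: Two-sided p-value via normal approximation = 2*(1 - Phi(|z|)) = 0.762069.
Step 6: alpha = 0.05. fail to reject H0.

R = 8, z = 0.3028, p = 0.762069, fail to reject H0.


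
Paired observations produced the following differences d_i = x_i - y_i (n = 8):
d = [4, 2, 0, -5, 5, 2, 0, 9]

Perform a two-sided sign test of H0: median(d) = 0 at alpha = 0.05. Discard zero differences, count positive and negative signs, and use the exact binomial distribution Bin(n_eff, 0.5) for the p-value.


Step 1: Discard zero differences. Original n = 8; n_eff = number of nonzero differences = 6.
Nonzero differences (with sign): +4, +2, -5, +5, +2, +9
Step 2: Count signs: positive = 5, negative = 1.
Step 3: Under H0: P(positive) = 0.5, so the number of positives S ~ Bin(6, 0.5).
Step 4: Two-sided exact p-value = sum of Bin(6,0.5) probabilities at or below the observed probability = 0.218750.
Step 5: alpha = 0.05. fail to reject H0.

n_eff = 6, pos = 5, neg = 1, p = 0.218750, fail to reject H0.


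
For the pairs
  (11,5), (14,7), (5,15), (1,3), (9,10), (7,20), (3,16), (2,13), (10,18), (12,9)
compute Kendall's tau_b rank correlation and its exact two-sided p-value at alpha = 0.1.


Step 1: Enumerate the 45 unordered pairs (i,j) with i<j and classify each by sign(x_j-x_i) * sign(y_j-y_i).
  (1,2):dx=+3,dy=+2->C; (1,3):dx=-6,dy=+10->D; (1,4):dx=-10,dy=-2->C; (1,5):dx=-2,dy=+5->D
  (1,6):dx=-4,dy=+15->D; (1,7):dx=-8,dy=+11->D; (1,8):dx=-9,dy=+8->D; (1,9):dx=-1,dy=+13->D
  (1,10):dx=+1,dy=+4->C; (2,3):dx=-9,dy=+8->D; (2,4):dx=-13,dy=-4->C; (2,5):dx=-5,dy=+3->D
  (2,6):dx=-7,dy=+13->D; (2,7):dx=-11,dy=+9->D; (2,8):dx=-12,dy=+6->D; (2,9):dx=-4,dy=+11->D
  (2,10):dx=-2,dy=+2->D; (3,4):dx=-4,dy=-12->C; (3,5):dx=+4,dy=-5->D; (3,6):dx=+2,dy=+5->C
  (3,7):dx=-2,dy=+1->D; (3,8):dx=-3,dy=-2->C; (3,9):dx=+5,dy=+3->C; (3,10):dx=+7,dy=-6->D
  (4,5):dx=+8,dy=+7->C; (4,6):dx=+6,dy=+17->C; (4,7):dx=+2,dy=+13->C; (4,8):dx=+1,dy=+10->C
  (4,9):dx=+9,dy=+15->C; (4,10):dx=+11,dy=+6->C; (5,6):dx=-2,dy=+10->D; (5,7):dx=-6,dy=+6->D
  (5,8):dx=-7,dy=+3->D; (5,9):dx=+1,dy=+8->C; (5,10):dx=+3,dy=-1->D; (6,7):dx=-4,dy=-4->C
  (6,8):dx=-5,dy=-7->C; (6,9):dx=+3,dy=-2->D; (6,10):dx=+5,dy=-11->D; (7,8):dx=-1,dy=-3->C
  (7,9):dx=+7,dy=+2->C; (7,10):dx=+9,dy=-7->D; (8,9):dx=+8,dy=+5->C; (8,10):dx=+10,dy=-4->D
  (9,10):dx=+2,dy=-9->D
Step 2: C = 20, D = 25, total pairs = 45.
Step 3: tau = (C - D)/(n(n-1)/2) = (20 - 25)/45 = -0.111111.
Step 4: Exact two-sided p-value (enumerate n! = 3628800 permutations of y under H0): p = 0.727490.
Step 5: alpha = 0.1. fail to reject H0.

tau_b = -0.1111 (C=20, D=25), p = 0.727490, fail to reject H0.


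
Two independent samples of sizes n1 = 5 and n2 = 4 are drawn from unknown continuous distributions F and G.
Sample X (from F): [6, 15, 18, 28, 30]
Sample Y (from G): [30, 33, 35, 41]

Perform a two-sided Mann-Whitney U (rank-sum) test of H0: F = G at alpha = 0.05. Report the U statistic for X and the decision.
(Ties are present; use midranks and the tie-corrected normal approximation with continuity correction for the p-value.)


Step 1: Combine and sort all 9 observations; assign midranks.
sorted (value, group): (6,X), (15,X), (18,X), (28,X), (30,X), (30,Y), (33,Y), (35,Y), (41,Y)
ranks: 6->1, 15->2, 18->3, 28->4, 30->5.5, 30->5.5, 33->7, 35->8, 41->9
Step 2: Rank sum for X: R1 = 1 + 2 + 3 + 4 + 5.5 = 15.5.
Step 3: U_X = R1 - n1(n1+1)/2 = 15.5 - 5*6/2 = 15.5 - 15 = 0.5.
       U_Y = n1*n2 - U_X = 20 - 0.5 = 19.5.
Step 4: Ties are present, so use the tie-corrected normal approximation (with continuity correction) for the p-value.
Step 5: p-value = 0.026844; compare to alpha = 0.05. reject H0.

U_X = 0.5, p = 0.026844, reject H0 at alpha = 0.05.


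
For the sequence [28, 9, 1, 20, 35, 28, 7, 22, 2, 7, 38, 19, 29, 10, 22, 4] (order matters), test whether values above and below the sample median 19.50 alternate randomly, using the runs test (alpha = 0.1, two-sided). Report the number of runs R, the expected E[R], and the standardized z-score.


Step 1: Compute median = 19.50; label A = above, B = below.
Labels in order: ABBAAABABBABABAB  (n_A = 8, n_B = 8)
Step 2: Count runs R = 12.
Step 3: Under H0 (random ordering), E[R] = 2*n_A*n_B/(n_A+n_B) + 1 = 2*8*8/16 + 1 = 9.0000.
        Var[R] = 2*n_A*n_B*(2*n_A*n_B - n_A - n_B) / ((n_A+n_B)^2 * (n_A+n_B-1)) = 14336/3840 = 3.7333.
        SD[R] = 1.9322.
Step 4: Continuity-corrected z = (R - 0.5 - E[R]) / SD[R] = (12 - 0.5 - 9.0000) / 1.9322 = 1.2939.
Step 5: Two-sided p-value via normal approximation = 2*(1 - Phi(|z|)) = 0.195709.
Step 6: alpha = 0.1. fail to reject H0.

R = 12, z = 1.2939, p = 0.195709, fail to reject H0.


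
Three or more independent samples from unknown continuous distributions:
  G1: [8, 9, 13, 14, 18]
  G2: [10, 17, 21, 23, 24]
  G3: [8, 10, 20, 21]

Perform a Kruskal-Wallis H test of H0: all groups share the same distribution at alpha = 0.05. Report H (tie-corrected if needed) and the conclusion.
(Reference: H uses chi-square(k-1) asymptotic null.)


Step 1: Combine all N = 14 observations and assign midranks.
sorted (value, group, rank): (8,G1,1.5), (8,G3,1.5), (9,G1,3), (10,G2,4.5), (10,G3,4.5), (13,G1,6), (14,G1,7), (17,G2,8), (18,G1,9), (20,G3,10), (21,G2,11.5), (21,G3,11.5), (23,G2,13), (24,G2,14)
Step 2: Sum ranks within each group.
R_1 = 26.5 (n_1 = 5)
R_2 = 51 (n_2 = 5)
R_3 = 27.5 (n_3 = 4)
Step 3: H = 12/(N(N+1)) * sum(R_i^2/n_i) - 3(N+1)
     = 12/(14*15) * (26.5^2/5 + 51^2/5 + 27.5^2/4) - 3*15
     = 0.057143 * 849.713 - 45
     = 3.555000.
Step 4: Ties present; correction factor C = 1 - 18/(14^3 - 14) = 0.993407. Corrected H = 3.555000 / 0.993407 = 3.578595.
Step 5: Under H0, H ~ chi^2(2); p-value = 0.167077.
Step 6: alpha = 0.05. fail to reject H0.

H = 3.5786, df = 2, p = 0.167077, fail to reject H0.


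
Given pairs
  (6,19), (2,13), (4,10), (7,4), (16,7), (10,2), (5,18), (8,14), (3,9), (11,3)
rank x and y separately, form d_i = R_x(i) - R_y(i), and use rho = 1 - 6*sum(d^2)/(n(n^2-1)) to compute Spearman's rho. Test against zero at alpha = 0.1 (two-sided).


Step 1: Rank x and y separately (midranks; no ties here).
rank(x): 6->5, 2->1, 4->3, 7->6, 16->10, 10->8, 5->4, 8->7, 3->2, 11->9
rank(y): 19->10, 13->7, 10->6, 4->3, 7->4, 2->1, 18->9, 14->8, 9->5, 3->2
Step 2: d_i = R_x(i) - R_y(i); compute d_i^2.
  (5-10)^2=25, (1-7)^2=36, (3-6)^2=9, (6-3)^2=9, (10-4)^2=36, (8-1)^2=49, (4-9)^2=25, (7-8)^2=1, (2-5)^2=9, (9-2)^2=49
sum(d^2) = 248.
Step 3: rho = 1 - 6*248 / (10*(10^2 - 1)) = 1 - 1488/990 = -0.503030.
Step 4: Under H0, t = rho * sqrt((n-2)/(1-rho^2)) = -1.6462 ~ t(8).
Step 5: Two-sided p-value from the t-distribution with 8 df = 0.138334.
Step 6: alpha = 0.1. fail to reject H0.

rho = -0.5030, p = 0.138334, fail to reject H0 at alpha = 0.1.


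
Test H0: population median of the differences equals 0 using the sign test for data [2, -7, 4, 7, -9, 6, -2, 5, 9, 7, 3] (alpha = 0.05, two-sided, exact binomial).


Step 1: Discard zero differences. Original n = 11; n_eff = number of nonzero differences = 11.
Nonzero differences (with sign): +2, -7, +4, +7, -9, +6, -2, +5, +9, +7, +3
Step 2: Count signs: positive = 8, negative = 3.
Step 3: Under H0: P(positive) = 0.5, so the number of positives S ~ Bin(11, 0.5).
Step 4: Two-sided exact p-value = sum of Bin(11,0.5) probabilities at or below the observed probability = 0.226562.
Step 5: alpha = 0.05. fail to reject H0.

n_eff = 11, pos = 8, neg = 3, p = 0.226562, fail to reject H0.


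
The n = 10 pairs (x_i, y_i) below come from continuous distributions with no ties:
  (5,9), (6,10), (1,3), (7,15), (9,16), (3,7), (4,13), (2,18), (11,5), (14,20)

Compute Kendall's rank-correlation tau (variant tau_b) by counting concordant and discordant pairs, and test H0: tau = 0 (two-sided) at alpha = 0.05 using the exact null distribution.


Step 1: Enumerate the 45 unordered pairs (i,j) with i<j and classify each by sign(x_j-x_i) * sign(y_j-y_i).
  (1,2):dx=+1,dy=+1->C; (1,3):dx=-4,dy=-6->C; (1,4):dx=+2,dy=+6->C; (1,5):dx=+4,dy=+7->C
  (1,6):dx=-2,dy=-2->C; (1,7):dx=-1,dy=+4->D; (1,8):dx=-3,dy=+9->D; (1,9):dx=+6,dy=-4->D
  (1,10):dx=+9,dy=+11->C; (2,3):dx=-5,dy=-7->C; (2,4):dx=+1,dy=+5->C; (2,5):dx=+3,dy=+6->C
  (2,6):dx=-3,dy=-3->C; (2,7):dx=-2,dy=+3->D; (2,8):dx=-4,dy=+8->D; (2,9):dx=+5,dy=-5->D
  (2,10):dx=+8,dy=+10->C; (3,4):dx=+6,dy=+12->C; (3,5):dx=+8,dy=+13->C; (3,6):dx=+2,dy=+4->C
  (3,7):dx=+3,dy=+10->C; (3,8):dx=+1,dy=+15->C; (3,9):dx=+10,dy=+2->C; (3,10):dx=+13,dy=+17->C
  (4,5):dx=+2,dy=+1->C; (4,6):dx=-4,dy=-8->C; (4,7):dx=-3,dy=-2->C; (4,8):dx=-5,dy=+3->D
  (4,9):dx=+4,dy=-10->D; (4,10):dx=+7,dy=+5->C; (5,6):dx=-6,dy=-9->C; (5,7):dx=-5,dy=-3->C
  (5,8):dx=-7,dy=+2->D; (5,9):dx=+2,dy=-11->D; (5,10):dx=+5,dy=+4->C; (6,7):dx=+1,dy=+6->C
  (6,8):dx=-1,dy=+11->D; (6,9):dx=+8,dy=-2->D; (6,10):dx=+11,dy=+13->C; (7,8):dx=-2,dy=+5->D
  (7,9):dx=+7,dy=-8->D; (7,10):dx=+10,dy=+7->C; (8,9):dx=+9,dy=-13->D; (8,10):dx=+12,dy=+2->C
  (9,10):dx=+3,dy=+15->C
Step 2: C = 30, D = 15, total pairs = 45.
Step 3: tau = (C - D)/(n(n-1)/2) = (30 - 15)/45 = 0.333333.
Step 4: Exact two-sided p-value (enumerate n! = 3628800 permutations of y under H0): p = 0.216373.
Step 5: alpha = 0.05. fail to reject H0.

tau_b = 0.3333 (C=30, D=15), p = 0.216373, fail to reject H0.


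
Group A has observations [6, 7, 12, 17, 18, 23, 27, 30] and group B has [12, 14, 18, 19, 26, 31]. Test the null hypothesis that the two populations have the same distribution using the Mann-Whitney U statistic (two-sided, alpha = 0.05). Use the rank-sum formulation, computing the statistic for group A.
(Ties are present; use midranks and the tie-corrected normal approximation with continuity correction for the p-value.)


Step 1: Combine and sort all 14 observations; assign midranks.
sorted (value, group): (6,X), (7,X), (12,X), (12,Y), (14,Y), (17,X), (18,X), (18,Y), (19,Y), (23,X), (26,Y), (27,X), (30,X), (31,Y)
ranks: 6->1, 7->2, 12->3.5, 12->3.5, 14->5, 17->6, 18->7.5, 18->7.5, 19->9, 23->10, 26->11, 27->12, 30->13, 31->14
Step 2: Rank sum for X: R1 = 1 + 2 + 3.5 + 6 + 7.5 + 10 + 12 + 13 = 55.
Step 3: U_X = R1 - n1(n1+1)/2 = 55 - 8*9/2 = 55 - 36 = 19.
       U_Y = n1*n2 - U_X = 48 - 19 = 29.
Step 4: Ties are present, so use the tie-corrected normal approximation (with continuity correction) for the p-value.
Step 5: p-value = 0.560413; compare to alpha = 0.05. fail to reject H0.

U_X = 19, p = 0.560413, fail to reject H0 at alpha = 0.05.


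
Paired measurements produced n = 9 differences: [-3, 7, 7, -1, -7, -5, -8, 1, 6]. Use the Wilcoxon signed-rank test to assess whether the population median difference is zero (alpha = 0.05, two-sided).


Step 1: Drop any zero differences (none here) and take |d_i|.
|d| = [3, 7, 7, 1, 7, 5, 8, 1, 6]
Step 2: Midrank |d_i| (ties get averaged ranks).
ranks: |3|->3, |7|->7, |7|->7, |1|->1.5, |7|->7, |5|->4, |8|->9, |1|->1.5, |6|->5
Step 3: Attach original signs; sum ranks with positive sign and with negative sign.
W+ = 7 + 7 + 1.5 + 5 = 20.5
W- = 3 + 1.5 + 7 + 4 + 9 = 24.5
(Check: W+ + W- = 45 should equal n(n+1)/2 = 45.)
Step 4: Test statistic W = min(W+, W-) = 20.5.
Step 5: Ties in |d|, so use the tie-corrected normal approximation.
        E[W] = n(n+1)/4 = 9*10/4 = 22.5.
        Tie groups: |d|=1 (t=2), |d|=7 (t=3); sum(t^3 - t) = 30.
        Var[W] = n(n+1)(2n+1)/24 - sum(t^3-t)/48 = 1710/24 - 30/48 = 70.625.
        z = (W - E[W]) / sqrt(Var[W]) = (20.5 - 22.5) / 8.4039 = -0.2380.
        Two-sided p = 2*Phi(z) = 0.811892.
Step 6: alpha = 0.05. fail to reject H0.

W+ = 20.5, W- = 24.5, W = min = 20.5, p = 0.811892, fail to reject H0.


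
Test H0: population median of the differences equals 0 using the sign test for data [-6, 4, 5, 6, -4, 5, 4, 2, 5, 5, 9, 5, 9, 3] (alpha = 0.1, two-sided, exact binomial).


Step 1: Discard zero differences. Original n = 14; n_eff = number of nonzero differences = 14.
Nonzero differences (with sign): -6, +4, +5, +6, -4, +5, +4, +2, +5, +5, +9, +5, +9, +3
Step 2: Count signs: positive = 12, negative = 2.
Step 3: Under H0: P(positive) = 0.5, so the number of positives S ~ Bin(14, 0.5).
Step 4: Two-sided exact p-value = sum of Bin(14,0.5) probabilities at or below the observed probability = 0.012939.
Step 5: alpha = 0.1. reject H0.

n_eff = 14, pos = 12, neg = 2, p = 0.012939, reject H0.


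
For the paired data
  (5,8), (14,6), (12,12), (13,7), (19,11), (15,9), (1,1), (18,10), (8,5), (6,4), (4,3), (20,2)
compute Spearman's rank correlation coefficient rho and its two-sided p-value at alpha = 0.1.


Step 1: Rank x and y separately (midranks; no ties here).
rank(x): 5->3, 14->8, 12->6, 13->7, 19->11, 15->9, 1->1, 18->10, 8->5, 6->4, 4->2, 20->12
rank(y): 8->8, 6->6, 12->12, 7->7, 11->11, 9->9, 1->1, 10->10, 5->5, 4->4, 3->3, 2->2
Step 2: d_i = R_x(i) - R_y(i); compute d_i^2.
  (3-8)^2=25, (8-6)^2=4, (6-12)^2=36, (7-7)^2=0, (11-11)^2=0, (9-9)^2=0, (1-1)^2=0, (10-10)^2=0, (5-5)^2=0, (4-4)^2=0, (2-3)^2=1, (12-2)^2=100
sum(d^2) = 166.
Step 3: rho = 1 - 6*166 / (12*(12^2 - 1)) = 1 - 996/1716 = 0.419580.
Step 4: Under H0, t = rho * sqrt((n-2)/(1-rho^2)) = 1.4617 ~ t(10).
Step 5: Two-sided p-value from the t-distribution with 10 df = 0.174519.
Step 6: alpha = 0.1. fail to reject H0.

rho = 0.4196, p = 0.174519, fail to reject H0 at alpha = 0.1.


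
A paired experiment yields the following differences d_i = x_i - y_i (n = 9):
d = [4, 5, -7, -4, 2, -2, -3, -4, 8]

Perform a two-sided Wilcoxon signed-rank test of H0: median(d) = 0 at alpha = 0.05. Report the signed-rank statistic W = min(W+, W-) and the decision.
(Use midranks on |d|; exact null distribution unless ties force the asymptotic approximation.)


Step 1: Drop any zero differences (none here) and take |d_i|.
|d| = [4, 5, 7, 4, 2, 2, 3, 4, 8]
Step 2: Midrank |d_i| (ties get averaged ranks).
ranks: |4|->5, |5|->7, |7|->8, |4|->5, |2|->1.5, |2|->1.5, |3|->3, |4|->5, |8|->9
Step 3: Attach original signs; sum ranks with positive sign and with negative sign.
W+ = 5 + 7 + 1.5 + 9 = 22.5
W- = 8 + 5 + 1.5 + 3 + 5 = 22.5
(Check: W+ + W- = 45 should equal n(n+1)/2 = 45.)
Step 4: Test statistic W = min(W+, W-) = 22.5.
Step 5: Ties in |d|, so use the tie-corrected normal approximation.
        E[W] = n(n+1)/4 = 9*10/4 = 22.5.
        Tie groups: |d|=2 (t=2), |d|=4 (t=3); sum(t^3 - t) = 30.
        Var[W] = n(n+1)(2n+1)/24 - sum(t^3-t)/48 = 1710/24 - 30/48 = 70.625.
        z = (W - E[W]) / sqrt(Var[W]) = (22.5 - 22.5) / 8.4039 = 0.0000.
        Two-sided p = 2*Phi(z) = 1.000000.
Step 6: alpha = 0.05. fail to reject H0.

W+ = 22.5, W- = 22.5, W = min = 22.5, p = 1.000000, fail to reject H0.


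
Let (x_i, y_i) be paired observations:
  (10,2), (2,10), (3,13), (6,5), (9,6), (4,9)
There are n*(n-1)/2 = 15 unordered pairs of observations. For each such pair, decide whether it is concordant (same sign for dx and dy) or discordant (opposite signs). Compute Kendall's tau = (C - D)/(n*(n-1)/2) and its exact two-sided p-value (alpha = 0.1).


Step 1: Enumerate the 15 unordered pairs (i,j) with i<j and classify each by sign(x_j-x_i) * sign(y_j-y_i).
  (1,2):dx=-8,dy=+8->D; (1,3):dx=-7,dy=+11->D; (1,4):dx=-4,dy=+3->D; (1,5):dx=-1,dy=+4->D
  (1,6):dx=-6,dy=+7->D; (2,3):dx=+1,dy=+3->C; (2,4):dx=+4,dy=-5->D; (2,5):dx=+7,dy=-4->D
  (2,6):dx=+2,dy=-1->D; (3,4):dx=+3,dy=-8->D; (3,5):dx=+6,dy=-7->D; (3,6):dx=+1,dy=-4->D
  (4,5):dx=+3,dy=+1->C; (4,6):dx=-2,dy=+4->D; (5,6):dx=-5,dy=+3->D
Step 2: C = 2, D = 13, total pairs = 15.
Step 3: tau = (C - D)/(n(n-1)/2) = (2 - 13)/15 = -0.733333.
Step 4: Exact two-sided p-value (enumerate n! = 720 permutations of y under H0): p = 0.055556.
Step 5: alpha = 0.1. reject H0.

tau_b = -0.7333 (C=2, D=13), p = 0.055556, reject H0.


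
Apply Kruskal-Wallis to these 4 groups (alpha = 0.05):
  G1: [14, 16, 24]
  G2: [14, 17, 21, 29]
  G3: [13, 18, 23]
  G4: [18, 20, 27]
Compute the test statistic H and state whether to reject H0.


Step 1: Combine all N = 13 observations and assign midranks.
sorted (value, group, rank): (13,G3,1), (14,G1,2.5), (14,G2,2.5), (16,G1,4), (17,G2,5), (18,G3,6.5), (18,G4,6.5), (20,G4,8), (21,G2,9), (23,G3,10), (24,G1,11), (27,G4,12), (29,G2,13)
Step 2: Sum ranks within each group.
R_1 = 17.5 (n_1 = 3)
R_2 = 29.5 (n_2 = 4)
R_3 = 17.5 (n_3 = 3)
R_4 = 26.5 (n_4 = 3)
Step 3: H = 12/(N(N+1)) * sum(R_i^2/n_i) - 3(N+1)
     = 12/(13*14) * (17.5^2/3 + 29.5^2/4 + 17.5^2/3 + 26.5^2/3) - 3*14
     = 0.065934 * 655.812 - 42
     = 1.240385.
Step 4: Ties present; correction factor C = 1 - 12/(13^3 - 13) = 0.994505. Corrected H = 1.240385 / 0.994505 = 1.247238.
Step 5: Under H0, H ~ chi^2(3); p-value = 0.741698.
Step 6: alpha = 0.05. fail to reject H0.

H = 1.2472, df = 3, p = 0.741698, fail to reject H0.


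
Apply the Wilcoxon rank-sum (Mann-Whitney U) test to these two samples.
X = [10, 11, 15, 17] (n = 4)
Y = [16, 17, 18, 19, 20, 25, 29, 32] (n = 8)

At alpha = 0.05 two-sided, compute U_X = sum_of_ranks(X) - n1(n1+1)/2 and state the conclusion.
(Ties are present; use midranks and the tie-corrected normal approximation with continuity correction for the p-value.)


Step 1: Combine and sort all 12 observations; assign midranks.
sorted (value, group): (10,X), (11,X), (15,X), (16,Y), (17,X), (17,Y), (18,Y), (19,Y), (20,Y), (25,Y), (29,Y), (32,Y)
ranks: 10->1, 11->2, 15->3, 16->4, 17->5.5, 17->5.5, 18->7, 19->8, 20->9, 25->10, 29->11, 32->12
Step 2: Rank sum for X: R1 = 1 + 2 + 3 + 5.5 = 11.5.
Step 3: U_X = R1 - n1(n1+1)/2 = 11.5 - 4*5/2 = 11.5 - 10 = 1.5.
       U_Y = n1*n2 - U_X = 32 - 1.5 = 30.5.
Step 4: Ties are present, so use the tie-corrected normal approximation (with continuity correction) for the p-value.
Step 5: p-value = 0.017221; compare to alpha = 0.05. reject H0.

U_X = 1.5, p = 0.017221, reject H0 at alpha = 0.05.


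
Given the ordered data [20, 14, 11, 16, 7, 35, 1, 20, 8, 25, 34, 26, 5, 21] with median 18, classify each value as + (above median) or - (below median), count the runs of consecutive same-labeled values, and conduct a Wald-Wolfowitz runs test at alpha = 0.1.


Step 1: Compute median = 18; label A = above, B = below.
Labels in order: ABBBBABABAAABA  (n_A = 7, n_B = 7)
Step 2: Count runs R = 9.
Step 3: Under H0 (random ordering), E[R] = 2*n_A*n_B/(n_A+n_B) + 1 = 2*7*7/14 + 1 = 8.0000.
        Var[R] = 2*n_A*n_B*(2*n_A*n_B - n_A - n_B) / ((n_A+n_B)^2 * (n_A+n_B-1)) = 8232/2548 = 3.2308.
        SD[R] = 1.7974.
Step 4: Continuity-corrected z = (R - 0.5 - E[R]) / SD[R] = (9 - 0.5 - 8.0000) / 1.7974 = 0.2782.
Step 5: Two-sided p-value via normal approximation = 2*(1 - Phi(|z|)) = 0.780879.
Step 6: alpha = 0.1. fail to reject H0.

R = 9, z = 0.2782, p = 0.780879, fail to reject H0.


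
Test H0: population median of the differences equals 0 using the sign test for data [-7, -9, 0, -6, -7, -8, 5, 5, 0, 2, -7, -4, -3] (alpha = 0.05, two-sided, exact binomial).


Step 1: Discard zero differences. Original n = 13; n_eff = number of nonzero differences = 11.
Nonzero differences (with sign): -7, -9, -6, -7, -8, +5, +5, +2, -7, -4, -3
Step 2: Count signs: positive = 3, negative = 8.
Step 3: Under H0: P(positive) = 0.5, so the number of positives S ~ Bin(11, 0.5).
Step 4: Two-sided exact p-value = sum of Bin(11,0.5) probabilities at or below the observed probability = 0.226562.
Step 5: alpha = 0.05. fail to reject H0.

n_eff = 11, pos = 3, neg = 8, p = 0.226562, fail to reject H0.


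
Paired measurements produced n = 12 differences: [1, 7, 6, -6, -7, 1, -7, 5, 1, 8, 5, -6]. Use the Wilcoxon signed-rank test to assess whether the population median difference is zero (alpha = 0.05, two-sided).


Step 1: Drop any zero differences (none here) and take |d_i|.
|d| = [1, 7, 6, 6, 7, 1, 7, 5, 1, 8, 5, 6]
Step 2: Midrank |d_i| (ties get averaged ranks).
ranks: |1|->2, |7|->10, |6|->7, |6|->7, |7|->10, |1|->2, |7|->10, |5|->4.5, |1|->2, |8|->12, |5|->4.5, |6|->7
Step 3: Attach original signs; sum ranks with positive sign and with negative sign.
W+ = 2 + 10 + 7 + 2 + 4.5 + 2 + 12 + 4.5 = 44
W- = 7 + 10 + 10 + 7 = 34
(Check: W+ + W- = 78 should equal n(n+1)/2 = 78.)
Step 4: Test statistic W = min(W+, W-) = 34.
Step 5: Ties in |d|, so use the tie-corrected normal approximation.
        E[W] = n(n+1)/4 = 12*13/4 = 39.
        Tie groups: |d|=1 (t=3), |d|=5 (t=2), |d|=6 (t=3), |d|=7 (t=3); sum(t^3 - t) = 78.
        Var[W] = n(n+1)(2n+1)/24 - sum(t^3-t)/48 = 3900/24 - 78/48 = 160.875.
        z = (W - E[W]) / sqrt(Var[W]) = (34 - 39) / 12.6837 = -0.3942.
        Two-sided p = 2*Phi(z) = 0.693427.
Step 6: alpha = 0.05. fail to reject H0.

W+ = 44, W- = 34, W = min = 34, p = 0.693427, fail to reject H0.
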